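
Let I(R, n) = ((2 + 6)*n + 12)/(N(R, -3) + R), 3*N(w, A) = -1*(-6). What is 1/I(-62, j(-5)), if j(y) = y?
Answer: 15/7 ≈ 2.1429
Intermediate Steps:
N(w, A) = 2 (N(w, A) = (-1*(-6))/3 = (⅓)*6 = 2)
I(R, n) = (12 + 8*n)/(2 + R) (I(R, n) = ((2 + 6)*n + 12)/(2 + R) = (8*n + 12)/(2 + R) = (12 + 8*n)/(2 + R))
1/I(-62, j(-5)) = 1/(4*(3 + 2*(-5))/(2 - 62)) = 1/(4*(3 - 10)/(-60)) = 1/(4*(-1/60)*(-7)) = 1/(7/15) = 15/7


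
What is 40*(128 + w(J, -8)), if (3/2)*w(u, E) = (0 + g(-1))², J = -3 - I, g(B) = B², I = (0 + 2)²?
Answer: 15440/3 ≈ 5146.7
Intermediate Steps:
I = 4 (I = 2² = 4)
J = -7 (J = -3 - 1*4 = -3 - 4 = -7)
w(u, E) = ⅔ (w(u, E) = 2*(0 + (-1)²)²/3 = 2*(0 + 1)²/3 = (⅔)*1² = (⅔)*1 = ⅔)
40*(128 + w(J, -8)) = 40*(128 + ⅔) = 40*(386/3) = 15440/3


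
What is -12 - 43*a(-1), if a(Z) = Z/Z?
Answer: -55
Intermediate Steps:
a(Z) = 1
-12 - 43*a(-1) = -12 - 43*1 = -12 - 43 = -55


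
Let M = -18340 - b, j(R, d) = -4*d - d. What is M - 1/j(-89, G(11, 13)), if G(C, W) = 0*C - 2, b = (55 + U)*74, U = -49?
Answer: -187841/10 ≈ -18784.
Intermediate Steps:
b = 444 (b = (55 - 49)*74 = 6*74 = 444)
G(C, W) = -2 (G(C, W) = 0 - 2 = -2)
j(R, d) = -5*d
M = -18784 (M = -18340 - 1*444 = -18340 - 444 = -18784)
M - 1/j(-89, G(11, 13)) = -18784 - 1/((-5*(-2))) = -18784 - 1/10 = -18784 - 1*⅒ = -18784 - ⅒ = -187841/10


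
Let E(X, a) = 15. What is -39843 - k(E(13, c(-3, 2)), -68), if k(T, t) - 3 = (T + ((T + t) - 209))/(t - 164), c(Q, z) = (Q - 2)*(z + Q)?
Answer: -9244519/232 ≈ -39847.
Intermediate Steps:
c(Q, z) = (-2 + Q)*(Q + z)
k(T, t) = 3 + (-209 + t + 2*T)/(-164 + t) (k(T, t) = 3 + (T + ((T + t) - 209))/(t - 164) = 3 + (T + (-209 + T + t))/(-164 + t) = 3 + (-209 + t + 2*T)/(-164 + t))
-39843 - k(E(13, c(-3, 2)), -68) = -39843 - (-701 + 2*15 + 4*(-68))/(-164 - 68) = -39843 - (-701 + 30 - 272)/(-232) = -39843 - (-1)*(-943)/232 = -39843 - 1*943/232 = -39843 - 943/232 = -9244519/232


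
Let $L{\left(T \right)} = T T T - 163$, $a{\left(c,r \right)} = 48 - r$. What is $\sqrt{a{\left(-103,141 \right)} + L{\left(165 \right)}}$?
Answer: $\sqrt{4491869} \approx 2119.4$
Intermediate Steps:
$L{\left(T \right)} = -163 + T^{3}$ ($L{\left(T \right)} = T^{2} T - 163 = T^{3} - 163 = -163 + T^{3}$)
$\sqrt{a{\left(-103,141 \right)} + L{\left(165 \right)}} = \sqrt{\left(48 - 141\right) - \left(163 - 165^{3}\right)} = \sqrt{\left(48 - 141\right) + \left(-163 + 4492125\right)} = \sqrt{-93 + 4491962} = \sqrt{4491869}$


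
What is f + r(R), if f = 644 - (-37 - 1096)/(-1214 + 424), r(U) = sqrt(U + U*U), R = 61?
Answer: 507627/790 + sqrt(3782) ≈ 704.06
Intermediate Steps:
r(U) = sqrt(U + U**2)
f = 507627/790 (f = 644 - (-1133)/(-790) = 644 - (-1133)*(-1)/790 = 644 - 1*1133/790 = 644 - 1133/790 = 507627/790 ≈ 642.57)
f + r(R) = 507627/790 + sqrt(61*(1 + 61)) = 507627/790 + sqrt(61*62) = 507627/790 + sqrt(3782)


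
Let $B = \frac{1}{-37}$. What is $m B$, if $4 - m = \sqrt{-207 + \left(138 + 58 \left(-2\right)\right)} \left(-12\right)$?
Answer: $- \frac{4}{37} - \frac{12 i \sqrt{185}}{37} \approx -0.10811 - 4.4113 i$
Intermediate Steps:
$m = 4 + 12 i \sqrt{185}$ ($m = 4 - \sqrt{-207 + \left(138 + 58 \left(-2\right)\right)} \left(-12\right) = 4 - \sqrt{-207 + \left(138 - 116\right)} \left(-12\right) = 4 - \sqrt{-207 + 22} \left(-12\right) = 4 - \sqrt{-185} \left(-12\right) = 4 - i \sqrt{185} \left(-12\right) = 4 - - 12 i \sqrt{185} = 4 + 12 i \sqrt{185} \approx 4.0 + 163.22 i$)
$B = - \frac{1}{37} \approx -0.027027$
$m B = \left(4 + 12 i \sqrt{185}\right) \left(- \frac{1}{37}\right) = - \frac{4}{37} - \frac{12 i \sqrt{185}}{37}$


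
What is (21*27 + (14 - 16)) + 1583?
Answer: 2148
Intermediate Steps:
(21*27 + (14 - 16)) + 1583 = (567 - 2) + 1583 = 565 + 1583 = 2148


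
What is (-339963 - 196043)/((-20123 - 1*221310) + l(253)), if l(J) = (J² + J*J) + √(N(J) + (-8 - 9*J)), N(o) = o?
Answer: 60791120490/12862964257 + 2144024*I*√127/12862964257 ≈ 4.7261 + 0.0018784*I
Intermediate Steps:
l(J) = √(-8 - 8*J) + 2*J² (l(J) = (J² + J*J) + √(J + (-8 - 9*J)) = (J² + J²) + √(-8 - 8*J) = 2*J² + √(-8 - 8*J) = √(-8 - 8*J) + 2*J²)
(-339963 - 196043)/((-20123 - 1*221310) + l(253)) = (-339963 - 196043)/((-20123 - 1*221310) + (2*253² + 2*√(-2 - 2*253))) = -536006/((-20123 - 221310) + (2*64009 + 2*√(-2 - 506))) = -536006/(-241433 + (128018 + 2*√(-508))) = -536006/(-241433 + (128018 + 2*(2*I*√127))) = -536006/(-241433 + (128018 + 4*I*√127)) = -536006/(-113415 + 4*I*√127)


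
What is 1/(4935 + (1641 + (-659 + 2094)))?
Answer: 1/8011 ≈ 0.00012483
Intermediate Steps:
1/(4935 + (1641 + (-659 + 2094))) = 1/(4935 + (1641 + 1435)) = 1/(4935 + 3076) = 1/8011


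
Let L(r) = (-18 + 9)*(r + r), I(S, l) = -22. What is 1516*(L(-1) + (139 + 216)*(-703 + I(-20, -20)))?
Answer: -390153212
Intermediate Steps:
L(r) = -18*r
1516*(L(-1) + (139 + 216)*(-703 + I(-20, -20))) = 1516*(-18*(-1) + (139 + 216)*(-703 - 22)) = 1516*(18 + 355*(-725)) = 1516*(18 - 257375) = 1516*(-257357) = -390153212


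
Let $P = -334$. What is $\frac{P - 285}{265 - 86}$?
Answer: $- \frac{619}{179} \approx -3.4581$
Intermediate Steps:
$\frac{P - 285}{265 - 86} = \frac{-334 - 285}{265 - 86} = - \frac{619}{179}$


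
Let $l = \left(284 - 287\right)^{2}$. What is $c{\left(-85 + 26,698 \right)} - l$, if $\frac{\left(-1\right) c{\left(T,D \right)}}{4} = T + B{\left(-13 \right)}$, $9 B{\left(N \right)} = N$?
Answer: $\frac{2095}{9} \approx 232.78$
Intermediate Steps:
$B{\left(N \right)} = \frac{N}{9}$
$c{\left(T,D \right)} = \frac{52}{9} - 4 T$ ($c{\left(T,D \right)} = - 4 \left(T + \frac{1}{9} \left(-13\right)\right) = - 4 \left(T - \frac{13}{9}\right) = - 4 \left(- \frac{13}{9} + T\right) = \frac{52}{9} - 4 T$)
$l = 9$ ($l = \left(-3\right)^{2} = 9$)
$c{\left(-85 + 26,698 \right)} - l = \left(\frac{52}{9} - 4 \left(-85 + 26\right)\right) - 9 = \left(\frac{52}{9} - -236\right) - 9 = \left(\frac{52}{9} + 236\right) - 9 = \frac{2176}{9} - 9 = \frac{2095}{9}$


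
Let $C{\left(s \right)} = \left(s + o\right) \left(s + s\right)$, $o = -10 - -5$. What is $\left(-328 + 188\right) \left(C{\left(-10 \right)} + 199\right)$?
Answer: $-69860$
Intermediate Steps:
$o = -5$ ($o = -10 + 5 = -5$)
$C{\left(s \right)} = 2 s \left(-5 + s\right)$ ($C{\left(s \right)} = \left(s - 5\right) \left(s + s\right) = \left(-5 + s\right) 2 s = 2 s \left(-5 + s\right)$)
$\left(-328 + 188\right) \left(C{\left(-10 \right)} + 199\right) = \left(-328 + 188\right) \left(2 \left(-10\right) \left(-5 - 10\right) + 199\right) = - 140 \left(2 \left(-10\right) \left(-15\right) + 199\right) = - 140 \left(300 + 199\right) = \left(-140\right) 499 = -69860$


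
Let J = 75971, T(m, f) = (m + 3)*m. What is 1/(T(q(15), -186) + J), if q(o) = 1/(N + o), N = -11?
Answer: 16/1215549 ≈ 1.3163e-5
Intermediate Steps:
q(o) = 1/(-11 + o)
T(m, f) = m*(3 + m) (T(m, f) = (3 + m)*m = m*(3 + m))
1/(T(q(15), -186) + J) = 1/((3 + 1/(-11 + 15))/(-11 + 15) + 75971) = 1/((3 + 1/4)/4 + 75971) = 1/((3 + ¼)/4 + 75971) = 1/((¼)*(13/4) + 75971) = 1/(13/16 + 75971) = 1/(1215549/16) = 16/1215549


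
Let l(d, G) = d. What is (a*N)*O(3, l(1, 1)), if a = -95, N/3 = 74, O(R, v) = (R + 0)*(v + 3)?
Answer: -253080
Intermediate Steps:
O(R, v) = R*(3 + v)
N = 222 (N = 3*74 = 222)
(a*N)*O(3, l(1, 1)) = (-95*222)*(3*(3 + 1)) = -63270*4 = -21090*12 = -253080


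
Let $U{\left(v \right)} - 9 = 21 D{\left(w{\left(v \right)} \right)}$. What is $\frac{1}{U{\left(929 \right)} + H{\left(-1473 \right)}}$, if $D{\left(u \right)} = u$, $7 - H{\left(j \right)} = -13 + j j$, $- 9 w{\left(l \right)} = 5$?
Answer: $- \frac{3}{6509135} \approx -4.6089 \cdot 10^{-7}$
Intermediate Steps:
$w{\left(l \right)} = - \frac{5}{9}$ ($w{\left(l \right)} = \left(- \frac{1}{9}\right) 5 = - \frac{5}{9}$)
$H{\left(j \right)} = 20 - j^{2}$ ($H{\left(j \right)} = 7 - \left(-13 + j j\right) = 7 - \left(-13 + j^{2}\right) = 20 - j^{2}$)
$U{\left(v \right)} = - \frac{8}{3}$ ($U{\left(v \right)} = 9 + 21 \left(- \frac{5}{9}\right) = 9 - \frac{35}{3} = - \frac{8}{3}$)
$\frac{1}{U{\left(929 \right)} + H{\left(-1473 \right)}} = \frac{1}{- \frac{8}{3} + \left(20 - \left(-1473\right)^{2}\right)} = \frac{1}{- \frac{8}{3} + \left(20 - 2169729\right)} = \frac{1}{- \frac{8}{3} - 2169709} = \frac{1}{- \frac{6509135}{3}} = - \frac{3}{6509135}$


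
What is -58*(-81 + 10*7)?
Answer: 638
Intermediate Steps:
-58*(-81 + 10*7) = -58*(-81 + 70) = -58*(-11) = 638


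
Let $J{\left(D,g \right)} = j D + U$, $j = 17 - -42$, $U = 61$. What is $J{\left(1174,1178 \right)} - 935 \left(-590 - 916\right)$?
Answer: $1477437$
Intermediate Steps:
$j = 59$ ($j = 17 + 42 = 59$)
$J{\left(D,g \right)} = 61 + 59 D$ ($J{\left(D,g \right)} = 59 D + 61 = 61 + 59 D$)
$J{\left(1174,1178 \right)} - 935 \left(-590 - 916\right) = \left(61 + 59 \cdot 1174\right) - 935 \left(-590 - 916\right) = \left(61 + 69266\right) - 935 \left(-590 - 916\right) = 69327 - -1408110 = 69327 + 1408110 = 1477437$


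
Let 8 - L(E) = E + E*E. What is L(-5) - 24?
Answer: -36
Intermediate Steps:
L(E) = 8 - E - E² (L(E) = 8 - (E + E*E) = 8 - (E + E²) = 8 + (-E - E²) = 8 - E - E²)
L(-5) - 24 = (8 - 1*(-5) - 1*(-5)²) - 24 = (8 + 5 - 1*25) - 24 = (8 + 5 - 25) - 24 = -12 - 24 = -36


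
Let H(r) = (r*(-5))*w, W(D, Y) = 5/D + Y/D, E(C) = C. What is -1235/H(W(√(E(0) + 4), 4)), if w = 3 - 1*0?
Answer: 494/27 ≈ 18.296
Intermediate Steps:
w = 3 (w = 3 + 0 = 3)
H(r) = -15*r (H(r) = (r*(-5))*3 = -5*r*3 = -15*r)
-1235/H(W(√(E(0) + 4), 4)) = -1235*(-√(0 + 4)/(15*(5 + 4))) = -1235/((-15*9/(√4))) = -1235/((-15*9/2)) = -1235/(-135/2) = -1235*(-2/135) = 494/27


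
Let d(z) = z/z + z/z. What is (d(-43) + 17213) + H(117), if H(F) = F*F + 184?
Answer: 31088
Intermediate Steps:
H(F) = 184 + F² (H(F) = F² + 184 = 184 + F²)
d(z) = 2 (d(z) = 1 + 1 = 2)
(d(-43) + 17213) + H(117) = (2 + 17213) + (184 + 117²) = 17215 + (184 + 13689) = 17215 + 13873 = 31088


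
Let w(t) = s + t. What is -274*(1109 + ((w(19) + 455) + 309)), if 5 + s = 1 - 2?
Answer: -516764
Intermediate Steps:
s = -6 (s = -5 + (1 - 2) = -5 - 1 = -6)
w(t) = -6 + t
-274*(1109 + ((w(19) + 455) + 309)) = -274*(1109 + (((-6 + 19) + 455) + 309)) = -274*(1109 + ((13 + 455) + 309)) = -274*(1109 + (468 + 309)) = -274*(1109 + 777) = -274*1886 = -516764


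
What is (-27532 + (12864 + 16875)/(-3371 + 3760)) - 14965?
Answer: -16501594/389 ≈ -42421.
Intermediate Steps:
(-27532 + (12864 + 16875)/(-3371 + 3760)) - 14965 = (-27532 + 29739/389) - 14965 = -10680209/389 - 14965 = -16501594/389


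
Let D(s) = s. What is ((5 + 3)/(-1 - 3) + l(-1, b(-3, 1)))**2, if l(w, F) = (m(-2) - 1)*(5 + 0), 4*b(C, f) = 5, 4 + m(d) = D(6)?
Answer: 9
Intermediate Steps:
m(d) = 2 (m(d) = -4 + 6 = 2)
b(C, f) = 5/4 (b(C, f) = (1/4)*5 = 5/4)
l(w, F) = 5 (l(w, F) = (2 - 1)*(5 + 0) = 1*5 = 5)
((5 + 3)/(-1 - 3) + l(-1, b(-3, 1)))**2 = ((5 + 3)/(-1 - 3) + 5)**2 = (8/(-4) + 5)**2 = (8*(-1/4) + 5)**2 = (-2 + 5)**2 = 3**2 = 9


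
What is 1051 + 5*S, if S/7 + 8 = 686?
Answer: 24781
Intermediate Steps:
S = 4746 (S = -56 + 7*686 = -56 + 4802 = 4746)
1051 + 5*S = 1051 + 5*4746 = 1051 + 23730 = 24781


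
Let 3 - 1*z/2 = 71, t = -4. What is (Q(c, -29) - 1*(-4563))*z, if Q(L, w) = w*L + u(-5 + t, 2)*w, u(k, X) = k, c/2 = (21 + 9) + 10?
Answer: -340544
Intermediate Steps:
z = -136 (z = 6 - 2*71 = 6 - 142 = -136)
c = 80 (c = 2*((21 + 9) + 10) = 2*(30 + 10) = 2*40 = 80)
Q(L, w) = -9*w + L*w (Q(L, w) = w*L + (-5 - 4)*w = L*w - 9*w = -9*w + L*w)
(Q(c, -29) - 1*(-4563))*z = (-29*(-9 + 80) - 1*(-4563))*(-136) = (-29*71 + 4563)*(-136) = (-2059 + 4563)*(-136) = 2504*(-136) = -340544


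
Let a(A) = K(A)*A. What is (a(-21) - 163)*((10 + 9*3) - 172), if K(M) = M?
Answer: -37530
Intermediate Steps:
a(A) = A**2 (a(A) = A*A = A**2)
(a(-21) - 163)*((10 + 9*3) - 172) = ((-21)**2 - 163)*((10 + 9*3) - 172) = (441 - 163)*((10 + 27) - 172) = 278*(37 - 172) = 278*(-135) = -37530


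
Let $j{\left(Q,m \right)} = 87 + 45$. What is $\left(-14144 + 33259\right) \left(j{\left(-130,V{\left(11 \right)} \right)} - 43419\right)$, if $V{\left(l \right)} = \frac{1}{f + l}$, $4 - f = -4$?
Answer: $-827431005$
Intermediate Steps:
$f = 8$ ($f = 4 - -4 = 4 + 4 = 8$)
$V{\left(l \right)} = \frac{1}{8 + l}$
$j{\left(Q,m \right)} = 132$
$\left(-14144 + 33259\right) \left(j{\left(-130,V{\left(11 \right)} \right)} - 43419\right) = \left(-14144 + 33259\right) \left(132 - 43419\right) = 19115 \left(-43287\right) = -827431005$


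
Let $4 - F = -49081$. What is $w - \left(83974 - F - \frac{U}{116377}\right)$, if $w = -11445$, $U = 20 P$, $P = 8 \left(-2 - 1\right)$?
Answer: $- \frac{5392212398}{116377} \approx -46334.0$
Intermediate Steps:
$P = -24$ ($P = 8 \left(-3\right) = -24$)
$F = 49085$ ($F = 4 - -49081 = 4 + 49081 = 49085$)
$U = -480$ ($U = 20 \left(-24\right) = -480$)
$w - \left(83974 - F - \frac{U}{116377}\right) = -11445 - \left(34889 + \frac{480}{116377}\right) = -11445 + \left(\left(\left(-480\right) \frac{1}{116377} + 49085\right) - 83974\right) = -11445 + \left(\left(- \frac{480}{116377} + 49085\right) - 83974\right) = -11445 + \left(\frac{5712364565}{116377} - 83974\right) = -11445 - \frac{4060277633}{116377} = - \frac{5392212398}{116377}$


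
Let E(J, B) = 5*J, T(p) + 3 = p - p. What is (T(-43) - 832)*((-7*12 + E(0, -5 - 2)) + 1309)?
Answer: -1022875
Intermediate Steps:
T(p) = -3 (T(p) = -3 + (p - p) = -3 + 0 = -3)
(T(-43) - 832)*((-7*12 + E(0, -5 - 2)) + 1309) = (-3 - 832)*((-7*12 + 5*0) + 1309) = -835*((-84 + 0) + 1309) = -835*(-84 + 1309) = -835*1225 = -1022875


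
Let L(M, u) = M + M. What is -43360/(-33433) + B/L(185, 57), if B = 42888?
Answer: 724958852/6185105 ≈ 117.21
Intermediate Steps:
L(M, u) = 2*M
-43360/(-33433) + B/L(185, 57) = -43360/(-33433) + 42888/((2*185)) = -43360*(-1/33433) + 42888/370 = 43360/33433 + 42888*(1/370) = 43360/33433 + 21444/185 = 724958852/6185105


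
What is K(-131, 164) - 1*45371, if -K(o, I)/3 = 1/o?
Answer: -5943598/131 ≈ -45371.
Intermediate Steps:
K(o, I) = -3/o
K(-131, 164) - 1*45371 = -3/(-131) - 1*45371 = -3*(-1/131) - 45371 = 3/131 - 45371 = -5943598/131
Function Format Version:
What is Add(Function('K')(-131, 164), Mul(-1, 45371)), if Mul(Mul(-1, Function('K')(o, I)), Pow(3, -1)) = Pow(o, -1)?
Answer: Rational(-5943598, 131) ≈ -45371.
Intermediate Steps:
Function('K')(o, I) = Mul(-3, Pow(o, -1))
Add(Function('K')(-131, 164), Mul(-1, 45371)) = Add(Mul(-3, Pow(-131, -1)), Mul(-1, 45371)) = Add(Mul(-3, Rational(-1, 131)), -45371) = Add(Rational(3, 131), -45371) = Rational(-5943598, 131)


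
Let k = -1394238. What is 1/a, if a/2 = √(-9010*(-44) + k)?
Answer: -I*√997798/1995596 ≈ -0.00050055*I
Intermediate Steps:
a = 2*I*√997798 (a = 2*√(-9010*(-44) - 1394238) = 2*√(396440 - 1394238) = 2*√(-997798) = 2*(I*√997798) = 2*I*√997798 ≈ 1997.8*I)
1/a = 1/(2*I*√997798) = -I*√997798/1995596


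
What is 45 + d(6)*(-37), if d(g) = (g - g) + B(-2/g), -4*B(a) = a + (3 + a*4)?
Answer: 172/3 ≈ 57.333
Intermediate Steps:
B(a) = -¾ - 5*a/4 (B(a) = -(a + (3 + a*4))/4 = -(a + (3 + 4*a))/4 = -(3 + 5*a)/4 = -¾ - 5*a/4)
d(g) = -¾ + 5/(2*g) (d(g) = (g - g) + (-¾ - (-5)/(2*g)) = 0 + (-¾ + 5/(2*g)) = -¾ + 5/(2*g))
45 + d(6)*(-37) = 45 + ((¼)*(10 - 3*6)/6)*(-37) = 45 + ((¼)*(⅙)*(10 - 18))*(-37) = 45 + ((¼)*(⅙)*(-8))*(-37) = 45 - ⅓*(-37) = 45 + 37/3 = 172/3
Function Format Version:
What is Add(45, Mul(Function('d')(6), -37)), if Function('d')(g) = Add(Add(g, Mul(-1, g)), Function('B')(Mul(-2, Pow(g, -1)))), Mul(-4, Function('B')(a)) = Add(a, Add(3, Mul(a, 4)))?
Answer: Rational(172, 3) ≈ 57.333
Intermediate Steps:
Function('B')(a) = Add(Rational(-3, 4), Mul(Rational(-5, 4), a)) (Function('B')(a) = Mul(Rational(-1, 4), Add(a, Add(3, Mul(a, 4)))) = Mul(Rational(-1, 4), Add(a, Add(3, Mul(4, a)))) = Mul(Rational(-1, 4), Add(3, Mul(5, a))) = Add(Rational(-3, 4), Mul(Rational(-5, 4), a)))
Function('d')(g) = Add(Rational(-3, 4), Mul(Rational(5, 2), Pow(g, -1))) (Function('d')(g) = Add(Add(g, Mul(-1, g)), Add(Rational(-3, 4), Mul(Rational(-5, 4), Mul(-2, Pow(g, -1))))) = Add(0, Add(Rational(-3, 4), Mul(Rational(5, 2), Pow(g, -1)))) = Add(Rational(-3, 4), Mul(Rational(5, 2), Pow(g, -1))))
Add(45, Mul(Function('d')(6), -37)) = Add(45, Mul(Mul(Rational(1, 4), Pow(6, -1), Add(10, Mul(-3, 6))), -37)) = Add(45, Mul(Mul(Rational(1, 4), Rational(1, 6), Add(10, -18)), -37)) = Add(45, Mul(Mul(Rational(1, 4), Rational(1, 6), -8), -37)) = Add(45, Mul(Rational(-1, 3), -37)) = Add(45, Rational(37, 3)) = Rational(172, 3)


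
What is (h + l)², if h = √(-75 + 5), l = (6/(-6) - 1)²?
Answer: (4 + I*√70)² ≈ -54.0 + 66.933*I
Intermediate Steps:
l = 4 (l = (6*(-⅙) - 1)² = (-1 - 1)² = (-2)² = 4)
h = I*√70 (h = √(-70) = I*√70 ≈ 8.3666*I)
(h + l)² = (I*√70 + 4)² = (4 + I*√70)²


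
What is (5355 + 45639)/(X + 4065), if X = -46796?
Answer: -50994/42731 ≈ -1.1934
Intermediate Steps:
(5355 + 45639)/(X + 4065) = (5355 + 45639)/(-46796 + 4065) = 50994/(-42731) = 50994*(-1/42731) = -50994/42731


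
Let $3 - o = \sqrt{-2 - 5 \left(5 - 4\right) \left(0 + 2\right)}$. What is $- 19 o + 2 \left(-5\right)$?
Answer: $-67 + 38 i \sqrt{3} \approx -67.0 + 65.818 i$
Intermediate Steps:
$o = 3 - 2 i \sqrt{3}$ ($o = 3 - \sqrt{-2 - 5 \left(5 - 4\right) \left(0 + 2\right)} = 3 - \sqrt{-2 - 5 \cdot 1 \cdot 2} = 3 - \sqrt{-2 - 10} = 3 - \sqrt{-12} = 3 - 2 i \sqrt{3} \approx 3.0 - 3.4641 i$)
$- 19 o + 2 \left(-5\right) = - 19 \left(3 - 2 i \sqrt{3}\right) + 2 \left(-5\right) = \left(-57 + 38 i \sqrt{3}\right) - 10 = -67 + 38 i \sqrt{3}$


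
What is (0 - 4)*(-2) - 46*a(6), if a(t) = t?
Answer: -268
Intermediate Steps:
(0 - 4)*(-2) - 46*a(6) = (0 - 4)*(-2) - 46*6 = -4*(-2) - 276 = 8 - 276 = -268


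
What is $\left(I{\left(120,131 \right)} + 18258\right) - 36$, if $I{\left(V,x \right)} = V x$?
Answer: $33942$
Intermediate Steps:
$\left(I{\left(120,131 \right)} + 18258\right) - 36 = \left(120 \cdot 131 + 18258\right) - 36 = \left(15720 + 18258\right) - 36 = 33978 - 36 = 33942$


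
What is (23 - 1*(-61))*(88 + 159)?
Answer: 20748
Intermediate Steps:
(23 - 1*(-61))*(88 + 159) = (23 + 61)*247 = 84*247 = 20748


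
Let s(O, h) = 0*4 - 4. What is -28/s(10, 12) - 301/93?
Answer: 350/93 ≈ 3.7634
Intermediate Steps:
s(O, h) = -4 (s(O, h) = 0 - 4 = -4)
-28/s(10, 12) - 301/93 = -28/(-4) - 301/93 = -28*(-1/4) - 301*1/93 = 7 - 301/93 = 350/93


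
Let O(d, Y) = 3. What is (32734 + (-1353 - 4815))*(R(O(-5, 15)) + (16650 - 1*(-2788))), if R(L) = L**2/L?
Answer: 516469606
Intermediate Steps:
R(L) = L
(32734 + (-1353 - 4815))*(R(O(-5, 15)) + (16650 - 1*(-2788))) = (32734 + (-1353 - 4815))*(3 + (16650 - 1*(-2788))) = (32734 - 6168)*(3 + (16650 + 2788)) = 26566*(3 + 19438) = 26566*19441 = 516469606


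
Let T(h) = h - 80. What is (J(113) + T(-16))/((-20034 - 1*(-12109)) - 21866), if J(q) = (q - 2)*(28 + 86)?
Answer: -12558/29791 ≈ -0.42154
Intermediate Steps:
T(h) = -80 + h
J(q) = -228 + 114*q (J(q) = (-2 + q)*114 = -228 + 114*q)
(J(113) + T(-16))/((-20034 - 1*(-12109)) - 21866) = ((-228 + 114*113) + (-80 - 16))/((-20034 - 1*(-12109)) - 21866) = ((-228 + 12882) - 96)/((-20034 + 12109) - 21866) = (12654 - 96)/(-7925 - 21866) = 12558/(-29791) = 12558*(-1/29791) = -12558/29791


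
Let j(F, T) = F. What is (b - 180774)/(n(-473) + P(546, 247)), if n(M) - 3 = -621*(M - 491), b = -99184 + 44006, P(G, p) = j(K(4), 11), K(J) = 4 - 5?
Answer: -117976/299323 ≈ -0.39414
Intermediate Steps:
K(J) = -1
P(G, p) = -1
b = -55178
n(M) = 304914 - 621*M (n(M) = 3 - 621*(M - 491) = 3 - 621*(-491 + M) = 3 + (304911 - 621*M) = 304914 - 621*M)
(b - 180774)/(n(-473) + P(546, 247)) = (-55178 - 180774)/((304914 - 621*(-473)) - 1) = -235952/((304914 + 293733) - 1) = -235952/(598647 - 1) = -235952/598646 = -235952*1/598646 = -117976/299323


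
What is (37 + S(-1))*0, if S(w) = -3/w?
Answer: 0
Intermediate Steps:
(37 + S(-1))*0 = (37 - 3/(-1))*0 = (37 - 3*(-1))*0 = (37 + 3)*0 = 40*0 = 0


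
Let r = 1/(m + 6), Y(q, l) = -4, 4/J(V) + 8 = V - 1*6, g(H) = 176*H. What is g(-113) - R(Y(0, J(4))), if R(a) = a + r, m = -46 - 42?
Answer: -1630487/82 ≈ -19884.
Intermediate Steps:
J(V) = 4/(-14 + V) (J(V) = 4/(-8 + (V - 1*6)) = 4/(-8 + (V - 6)) = 4/(-8 + (-6 + V)) = 4/(-14 + V))
m = -88
r = -1/82 (r = 1/(-88 + 6) = 1/(-82) = -1/82 ≈ -0.012195)
R(a) = -1/82 + a (R(a) = a - 1/82 = -1/82 + a)
g(-113) - R(Y(0, J(4))) = 176*(-113) - (-1/82 - 4) = -19888 - 1*(-329/82) = -19888 + 329/82 = -1630487/82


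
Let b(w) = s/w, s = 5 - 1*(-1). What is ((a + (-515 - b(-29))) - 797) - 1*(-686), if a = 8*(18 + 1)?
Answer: -13740/29 ≈ -473.79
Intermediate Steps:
s = 6 (s = 5 + 1 = 6)
a = 152 (a = 8*19 = 152)
b(w) = 6/w
((a + (-515 - b(-29))) - 797) - 1*(-686) = ((152 + (-515 - 6/(-29))) - 797) - 1*(-686) = ((152 + (-515 - 6*(-1)/29)) - 797) + 686 = ((152 + (-515 - 1*(-6/29))) - 797) + 686 = ((152 + (-515 + 6/29)) - 797) + 686 = ((152 - 14929/29) - 797) + 686 = (-10521/29 - 797) + 686 = -33634/29 + 686 = -13740/29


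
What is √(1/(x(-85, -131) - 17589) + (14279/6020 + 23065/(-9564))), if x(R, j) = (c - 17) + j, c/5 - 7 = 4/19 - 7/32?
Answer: I*√59665417300010297300707770/38729599010655 ≈ 0.19944*I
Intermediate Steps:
c = 21255/608 (c = 35 + 5*(4/19 - 7/32) = 35 + 5*(-5/608) = 35 - 25/608 = 21255/608 ≈ 34.959)
x(R, j) = 10919/608 + j (x(R, j) = (21255/608 - 17) + j = 10919/608 + j)
√(1/(x(-85, -131) - 17589) + (14279/6020 + 23065/(-9564))) = √(1/((10919/608 - 131) - 17589) + (14279/6020 + 23065/(-9564))) = √(1/(-68729/608 - 17589) + (14279*(1/6020) + 23065*(-1/9564))) = √(1/(-10762841/608) + (14279/6020 - 23065/9564)) = √(-608/10762841 - 142934/3598455) = √(-1540563776134/38729599010655) = I*√59665417300010297300707770/38729599010655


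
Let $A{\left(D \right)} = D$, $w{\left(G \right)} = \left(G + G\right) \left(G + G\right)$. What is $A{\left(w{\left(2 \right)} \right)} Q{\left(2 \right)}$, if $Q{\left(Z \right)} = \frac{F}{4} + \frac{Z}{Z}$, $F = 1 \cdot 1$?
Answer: $20$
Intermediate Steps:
$F = 1$
$w{\left(G \right)} = 4 G^{2}$ ($w{\left(G \right)} = 2 G 2 G = 4 G^{2}$)
$Q{\left(Z \right)} = \frac{5}{4}$ ($Q{\left(Z \right)} = 1 \cdot \frac{1}{4} + \frac{Z}{Z} = 1 \cdot \frac{1}{4} + 1 = \frac{1}{4} + 1 = \frac{5}{4}$)
$A{\left(w{\left(2 \right)} \right)} Q{\left(2 \right)} = 4 \cdot 2^{2} \cdot \frac{5}{4} = 4 \cdot 4 \cdot \frac{5}{4} = 16 \cdot \frac{5}{4} = 20$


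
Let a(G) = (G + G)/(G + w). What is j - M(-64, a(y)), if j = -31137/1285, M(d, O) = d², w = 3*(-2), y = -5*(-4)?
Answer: -5294497/1285 ≈ -4120.2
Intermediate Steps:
y = 20
w = -6
a(G) = 2*G/(-6 + G) (a(G) = (G + G)/(G - 6) = (2*G)/(-6 + G) = 2*G/(-6 + G))
j = -31137/1285 (j = -31137*1/1285 = -31137/1285 ≈ -24.231)
j - M(-64, a(y)) = -31137/1285 - 1*(-64)² = -31137/1285 - 1*4096 = -31137/1285 - 4096 = -5294497/1285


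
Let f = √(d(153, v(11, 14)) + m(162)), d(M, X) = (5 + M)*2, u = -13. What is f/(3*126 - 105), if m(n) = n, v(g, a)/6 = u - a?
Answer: √478/273 ≈ 0.080085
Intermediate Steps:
v(g, a) = -78 - 6*a (v(g, a) = 6*(-13 - a) = -78 - 6*a)
d(M, X) = 10 + 2*M
f = √478 (f = √((10 + 2*153) + 162) = √((10 + 306) + 162) = √(316 + 162) = √478 ≈ 21.863)
f/(3*126 - 105) = √478/(3*126 - 105) = √478/(378 - 105) = √478/273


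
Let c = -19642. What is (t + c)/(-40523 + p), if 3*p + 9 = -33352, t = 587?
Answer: 11433/30986 ≈ 0.36897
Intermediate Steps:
p = -33361/3 (p = -3 + (⅓)*(-33352) = -3 - 33352/3 = -33361/3 ≈ -11120.)
(t + c)/(-40523 + p) = (587 - 19642)/(-40523 - 33361/3) = -19055/(-154930/3) = -19055*(-3/154930) = 11433/30986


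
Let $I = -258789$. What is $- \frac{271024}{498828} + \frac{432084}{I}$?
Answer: $- \frac{23806135624}{10757599941} \approx -2.213$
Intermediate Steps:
$- \frac{271024}{498828} + \frac{432084}{I} = - \frac{271024}{498828} + \frac{432084}{-258789} = \left(-271024\right) \frac{1}{498828} + 432084 \left(- \frac{1}{258789}\right) = - \frac{67756}{124707} - \frac{144028}{86263} = - \frac{23806135624}{10757599941}$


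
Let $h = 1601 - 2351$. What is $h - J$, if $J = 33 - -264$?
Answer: $-1047$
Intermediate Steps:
$h = -750$ ($h = 1601 - 2351 = -750$)
$J = 297$ ($J = 33 + 264 = 297$)
$h - J = -750 - 297 = -1047$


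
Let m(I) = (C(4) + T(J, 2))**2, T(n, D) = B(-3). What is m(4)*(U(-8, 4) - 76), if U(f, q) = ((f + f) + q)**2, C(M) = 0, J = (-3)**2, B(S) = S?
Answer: 612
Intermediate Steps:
J = 9
T(n, D) = -3
U(f, q) = (q + 2*f)**2 (U(f, q) = (2*f + q)**2 = (q + 2*f)**2)
m(I) = 9 (m(I) = (0 - 3)**2 = (-3)**2 = 9)
m(4)*(U(-8, 4) - 76) = 9*((4 + 2*(-8))**2 - 76) = 9*((4 - 16)**2 - 76) = 9*((-12)**2 - 76) = 9*(144 - 76) = 9*68 = 612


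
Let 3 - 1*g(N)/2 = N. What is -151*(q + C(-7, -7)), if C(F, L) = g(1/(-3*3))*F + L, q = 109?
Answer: -79426/9 ≈ -8825.1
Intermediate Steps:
g(N) = 6 - 2*N
C(F, L) = L + 56*F/9 (C(F, L) = (6 - 2/((-3*3)))*F + L = (6 - 2/(-9))*F + L = (6 - 2*(-1/9))*F + L = (6 + 2/9)*F + L = 56*F/9 + L = L + 56*F/9)
-151*(q + C(-7, -7)) = -151*(109 + (-7 + (56/9)*(-7))) = -151*(109 + (-7 - 392/9)) = -151*(109 - 455/9) = -151*526/9 = -79426/9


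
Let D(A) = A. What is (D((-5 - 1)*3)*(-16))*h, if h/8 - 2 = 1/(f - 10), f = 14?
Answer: 5184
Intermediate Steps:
h = 18 (h = 16 + 8/(14 - 10) = 16 + 8/4 = 16 + 8*(¼) = 16 + 2 = 18)
(D((-5 - 1)*3)*(-16))*h = (((-5 - 1)*3)*(-16))*18 = (-6*3*(-16))*18 = -18*(-16)*18 = 288*18 = 5184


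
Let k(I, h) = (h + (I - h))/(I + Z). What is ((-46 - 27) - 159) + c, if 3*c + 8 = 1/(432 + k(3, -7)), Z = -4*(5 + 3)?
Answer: -8817571/37575 ≈ -234.67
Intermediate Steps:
Z = -32 (Z = -4*8 = -32)
k(I, h) = I/(-32 + I) (k(I, h) = (h + (I - h))/(I - 32) = I/(-32 + I))
c = -100171/37575 (c = -8/3 + 1/(3*(432 + 3/(-32 + 3))) = -8/3 + 1/(3*(432 + 3/(-29))) = -8/3 + 1/(3*(432 + 3*(-1/29))) = -8/3 + 1/(3*(432 - 3/29)) = -8/3 + 1/(3*(12525/29)) = -8/3 + (1/3)*(29/12525) = -8/3 + 29/37575 = -100171/37575 ≈ -2.6659)
((-46 - 27) - 159) + c = ((-46 - 27) - 159) - 100171/37575 = (-73 - 159) - 100171/37575 = -232 - 100171/37575 = -8817571/37575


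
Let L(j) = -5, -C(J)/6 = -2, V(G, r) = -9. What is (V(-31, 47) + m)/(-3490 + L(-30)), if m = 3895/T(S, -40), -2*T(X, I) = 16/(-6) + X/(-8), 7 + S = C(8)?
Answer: -62083/92035 ≈ -0.67456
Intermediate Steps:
C(J) = 12 (C(J) = -6*(-2) = 12)
S = 5 (S = -7 + 12 = 5)
T(X, I) = 4/3 + X/16 (T(X, I) = -(16/(-6) + X/(-8))/2 = -(16*(-1/6) + X*(-1/8))/2 = -(-8/3 - X/8)/2 = 4/3 + X/16)
m = 186960/79 (m = 3895/(4/3 + (1/16)*5) = 3895/(4/3 + 5/16) = 3895/(79/48) = 3895*(48/79) = 186960/79 ≈ 2366.6)
(V(-31, 47) + m)/(-3490 + L(-30)) = (-9 + 186960/79)/(-3490 - 5) = (186249/79)/(-3495) = (186249/79)*(-1/3495) = -62083/92035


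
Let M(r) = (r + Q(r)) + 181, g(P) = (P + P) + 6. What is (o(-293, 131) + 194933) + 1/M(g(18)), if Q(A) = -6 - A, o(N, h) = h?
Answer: 34136201/175 ≈ 1.9506e+5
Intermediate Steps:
g(P) = 6 + 2*P (g(P) = 2*P + 6 = 6 + 2*P)
M(r) = 175 (M(r) = (r + (-6 - r)) + 181 = -6 + 181 = 175)
(o(-293, 131) + 194933) + 1/M(g(18)) = (131 + 194933) + 1/175 = 195064 + 1/175 = 34136201/175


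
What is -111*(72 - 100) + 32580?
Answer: 35688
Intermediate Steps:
-111*(72 - 100) + 32580 = -111*(-28) + 32580 = 3108 + 32580 = 35688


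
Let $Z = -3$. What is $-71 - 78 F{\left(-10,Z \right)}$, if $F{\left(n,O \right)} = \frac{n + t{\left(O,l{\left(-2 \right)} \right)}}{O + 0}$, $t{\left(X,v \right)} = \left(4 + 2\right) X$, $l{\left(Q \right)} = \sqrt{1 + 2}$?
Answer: $-799$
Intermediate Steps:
$l{\left(Q \right)} = \sqrt{3}$
$t{\left(X,v \right)} = 6 X$
$F{\left(n,O \right)} = \frac{n + 6 O}{O}$ ($F{\left(n,O \right)} = \frac{n + 6 O}{O + 0} = \frac{n + 6 O}{O}$)
$-71 - 78 F{\left(-10,Z \right)} = -71 - 78 \left(6 - \frac{10}{-3}\right) = -71 - 78 \left(6 - - \frac{10}{3}\right) = -71 - 78 \left(6 + \frac{10}{3}\right) = -71 - 728 = -799$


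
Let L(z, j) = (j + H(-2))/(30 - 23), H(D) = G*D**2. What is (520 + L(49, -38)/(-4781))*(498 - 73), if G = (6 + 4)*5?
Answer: 7396138150/33467 ≈ 2.2100e+5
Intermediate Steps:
G = 50 (G = 10*5 = 50)
H(D) = 50*D**2
L(z, j) = 200/7 + j/7 (L(z, j) = (j + 50*(-2)**2)/(30 - 23) = (j + 50*4)/7 = (j + 200)*(1/7) = (200 + j)*(1/7) = 200/7 + j/7)
(520 + L(49, -38)/(-4781))*(498 - 73) = (520 + (200/7 + (1/7)*(-38))/(-4781))*(498 - 73) = (520 + (200/7 - 38/7)*(-1/4781))*425 = (520 + (162/7)*(-1/4781))*425 = (520 - 162/33467)*425 = (17402678/33467)*425 = 7396138150/33467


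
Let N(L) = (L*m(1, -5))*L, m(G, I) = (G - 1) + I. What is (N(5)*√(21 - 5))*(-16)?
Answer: 8000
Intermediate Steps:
m(G, I) = -1 + G + I (m(G, I) = (-1 + G) + I = -1 + G + I)
N(L) = -5*L² (N(L) = (L*(-1 + 1 - 5))*L = (L*(-5))*L = (-5*L)*L = -5*L²)
(N(5)*√(21 - 5))*(-16) = ((-5*5²)*√(21 - 5))*(-16) = ((-5*25)*√16)*(-16) = -125*4*(-16) = -500*(-16) = 8000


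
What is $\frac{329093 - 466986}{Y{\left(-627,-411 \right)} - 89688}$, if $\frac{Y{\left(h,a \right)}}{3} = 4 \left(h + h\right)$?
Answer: $\frac{137893}{104736} \approx 1.3166$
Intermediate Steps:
$Y{\left(h,a \right)} = 24 h$ ($Y{\left(h,a \right)} = 3 \cdot 4 \left(h + h\right) = 3 \cdot 4 \cdot 2 h = 3 \cdot 8 h = 24 h$)
$\frac{329093 - 466986}{Y{\left(-627,-411 \right)} - 89688} = \frac{329093 - 466986}{24 \left(-627\right) - 89688} = - \frac{137893}{-15048 - 89688} = - \frac{137893}{-104736} = \left(-137893\right) \left(- \frac{1}{104736}\right) = \frac{137893}{104736}$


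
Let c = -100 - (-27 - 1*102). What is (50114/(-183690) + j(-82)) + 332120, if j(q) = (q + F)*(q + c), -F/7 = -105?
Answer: 27324872738/91845 ≈ 2.9751e+5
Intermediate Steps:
c = 29 (c = -100 - (-27 - 102) = -100 - 1*(-129) = -100 + 129 = 29)
F = 735 (F = -7*(-105) = 735)
j(q) = (29 + q)*(735 + q) (j(q) = (q + 735)*(q + 29) = (735 + q)*(29 + q) = (29 + q)*(735 + q))
(50114/(-183690) + j(-82)) + 332120 = (50114/(-183690) + (21315 + (-82)² + 764*(-82))) + 332120 = (50114*(-1/183690) + (21315 + 6724 - 62648)) + 332120 = (-25057/91845 - 34609) + 332120 = -3178688662/91845 + 332120 = 27324872738/91845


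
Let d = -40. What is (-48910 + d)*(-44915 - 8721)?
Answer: 2625482200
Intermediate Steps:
(-48910 + d)*(-44915 - 8721) = (-48910 - 40)*(-44915 - 8721) = -48950*(-53636) = 2625482200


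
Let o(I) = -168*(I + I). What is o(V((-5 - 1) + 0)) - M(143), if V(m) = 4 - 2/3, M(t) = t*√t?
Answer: -1120 - 143*√143 ≈ -2830.0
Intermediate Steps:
M(t) = t^(3/2)
V(m) = 10/3 (V(m) = 4 - 2/3 = 4 - 1*⅔ = 4 - ⅔ = 10/3)
o(I) = -336*I
o(V((-5 - 1) + 0)) - M(143) = -336*10/3 - 143^(3/2) = -1120 - 143*√143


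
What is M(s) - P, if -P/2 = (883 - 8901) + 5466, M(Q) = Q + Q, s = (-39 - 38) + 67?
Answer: -5124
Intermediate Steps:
s = -10 (s = -77 + 67 = -10)
M(Q) = 2*Q
P = 5104 (P = -2*((883 - 8901) + 5466) = -2*(-8018 + 5466) = -2*(-2552) = 5104)
M(s) - P = 2*(-10) - 1*5104 = -20 - 5104 = -5124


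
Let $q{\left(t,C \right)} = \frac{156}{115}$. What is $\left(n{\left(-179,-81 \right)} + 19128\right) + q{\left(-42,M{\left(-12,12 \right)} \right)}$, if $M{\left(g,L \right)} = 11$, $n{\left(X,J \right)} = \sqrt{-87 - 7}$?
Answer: $\frac{2199876}{115} + i \sqrt{94} \approx 19129.0 + 9.6954 i$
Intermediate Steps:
$n{\left(X,J \right)} = i \sqrt{94}$ ($n{\left(X,J \right)} = \sqrt{-94} = i \sqrt{94}$)
$q{\left(t,C \right)} = \frac{156}{115}$ ($q{\left(t,C \right)} = 156 \cdot \frac{1}{115} = \frac{156}{115}$)
$\left(n{\left(-179,-81 \right)} + 19128\right) + q{\left(-42,M{\left(-12,12 \right)} \right)} = \left(i \sqrt{94} + 19128\right) + \frac{156}{115} = \left(19128 + i \sqrt{94}\right) + \frac{156}{115} = \frac{2199876}{115} + i \sqrt{94}$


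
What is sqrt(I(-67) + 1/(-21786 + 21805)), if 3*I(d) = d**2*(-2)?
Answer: I*sqrt(9723003)/57 ≈ 54.705*I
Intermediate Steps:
I(d) = -2*d**2/3 (I(d) = (d**2*(-2))/3 = (-2*d**2)/3 = -2*d**2/3)
sqrt(I(-67) + 1/(-21786 + 21805)) = sqrt(-2/3*(-67)**2 + 1/(-21786 + 21805)) = sqrt(-2/3*4489 + 1/19) = sqrt(-8978/3 + 1/19) = sqrt(-170579/57) = I*sqrt(9723003)/57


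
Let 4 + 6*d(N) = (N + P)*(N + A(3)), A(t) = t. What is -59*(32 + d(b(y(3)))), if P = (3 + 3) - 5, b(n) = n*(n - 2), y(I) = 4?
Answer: -16933/6 ≈ -2822.2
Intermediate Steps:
b(n) = n*(-2 + n)
P = 1 (P = 6 - 5 = 1)
d(N) = -2/3 + (1 + N)*(3 + N)/6 (d(N) = -2/3 + ((N + 1)*(N + 3))/6 = -2/3 + ((1 + N)*(3 + N))/6 = -2/3 + (1 + N)*(3 + N)/6)
-59*(32 + d(b(y(3)))) = -59*(32 + (-1/6 + (4*(-2 + 4))**2/6 + 2*(4*(-2 + 4))/3)) = -59*(32 + (-1/6 + (4*2)**2/6 + 2*(4*2)/3)) = -59*(32 + (-1/6 + (1/6)*8**2 + (2/3)*8)) = -59*(32 + (-1/6 + (1/6)*64 + 16/3)) = -59*(32 + (-1/6 + 32/3 + 16/3)) = -59*(32 + 95/6) = -59*287/6 = -16933/6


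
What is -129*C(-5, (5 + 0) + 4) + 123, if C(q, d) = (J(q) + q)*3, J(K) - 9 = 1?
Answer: -1812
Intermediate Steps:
J(K) = 10 (J(K) = 9 + 1 = 10)
C(q, d) = 30 + 3*q (C(q, d) = (10 + q)*3 = 30 + 3*q)
-129*C(-5, (5 + 0) + 4) + 123 = -129*(30 + 3*(-5)) + 123 = -129*(30 - 15) + 123 = -129*15 + 123 = -1935 + 123 = -1812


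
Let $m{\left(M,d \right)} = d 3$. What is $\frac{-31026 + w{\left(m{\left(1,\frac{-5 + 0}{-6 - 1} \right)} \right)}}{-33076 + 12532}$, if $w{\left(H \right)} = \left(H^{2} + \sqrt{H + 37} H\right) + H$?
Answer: $\frac{63331}{41944} - \frac{5 \sqrt{1918}}{335552} \approx 1.5092$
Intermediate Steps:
$m{\left(M,d \right)} = 3 d$
$w{\left(H \right)} = H + H^{2} + H \sqrt{37 + H}$ ($w{\left(H \right)} = \left(H^{2} + \sqrt{37 + H} H\right) + H = \left(H^{2} + H \sqrt{37 + H}\right) + H = H + H^{2} + H \sqrt{37 + H}$)
$\frac{-31026 + w{\left(m{\left(1,\frac{-5 + 0}{-6 - 1} \right)} \right)}}{-33076 + 12532} = \frac{-31026 + 3 \frac{-5 + 0}{-6 - 1} \left(1 + 3 \frac{-5 + 0}{-6 - 1} + \sqrt{37 + 3 \frac{-5 + 0}{-6 - 1}}\right)}{-33076 + 12532} = \frac{-31026 + 3 \left(- \frac{5}{-7}\right) \left(1 + 3 \left(- \frac{5}{-7}\right) + \sqrt{37 + 3 \left(- \frac{5}{-7}\right)}\right)}{-20544} = \left(-31026 + 3 \left(\left(-5\right) \left(- \frac{1}{7}\right)\right) \left(1 + 3 \left(\left(-5\right) \left(- \frac{1}{7}\right)\right) + \sqrt{37 + 3 \left(\left(-5\right) \left(- \frac{1}{7}\right)\right)}\right)\right) \left(- \frac{1}{20544}\right) = \left(-31026 + 3 \cdot \frac{5}{7} \left(1 + 3 \cdot \frac{5}{7} + \sqrt{37 + 3 \cdot \frac{5}{7}}\right)\right) \left(- \frac{1}{20544}\right) = \left(-31026 + \frac{15 \left(1 + \frac{15}{7} + \sqrt{37 + \frac{15}{7}}\right)}{7}\right) \left(- \frac{1}{20544}\right) = \left(-31026 + \frac{15 \left(1 + \frac{15}{7} + \sqrt{\frac{274}{7}}\right)}{7}\right) \left(- \frac{1}{20544}\right) = \left(-31026 + \frac{15 \left(1 + \frac{15}{7} + \frac{\sqrt{1918}}{7}\right)}{7}\right) \left(- \frac{1}{20544}\right) = \left(-31026 + \frac{15 \left(\frac{22}{7} + \frac{\sqrt{1918}}{7}\right)}{7}\right) \left(- \frac{1}{20544}\right) = \left(-31026 + \left(\frac{330}{49} + \frac{15 \sqrt{1918}}{49}\right)\right) \left(- \frac{1}{20544}\right) = \left(- \frac{1519944}{49} + \frac{15 \sqrt{1918}}{49}\right) \left(- \frac{1}{20544}\right) = \frac{63331}{41944} - \frac{5 \sqrt{1918}}{335552}$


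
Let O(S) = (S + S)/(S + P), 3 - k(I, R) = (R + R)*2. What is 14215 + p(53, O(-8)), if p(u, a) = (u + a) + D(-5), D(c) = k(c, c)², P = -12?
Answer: 73989/5 ≈ 14798.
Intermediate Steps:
k(I, R) = 3 - 4*R (k(I, R) = 3 - (R + R)*2 = 3 - 2*R*2 = 3 - 4*R)
D(c) = (3 - 4*c)²
O(S) = 2*S/(-12 + S) (O(S) = (S + S)/(S - 12) = (2*S)/(-12 + S) = 2*S/(-12 + S))
p(u, a) = 529 + a + u (p(u, a) = (u + a) + (-3 + 4*(-5))² = (a + u) + (-3 - 20)² = (a + u) + (-23)² = (a + u) + 529 = 529 + a + u)
14215 + p(53, O(-8)) = 14215 + (529 + 2*(-8)/(-12 - 8) + 53) = 14215 + (529 + 2*(-8)/(-20) + 53) = 14215 + (529 + 2*(-8)*(-1/20) + 53) = 14215 + (529 + ⅘ + 53) = 14215 + 2914/5 = 73989/5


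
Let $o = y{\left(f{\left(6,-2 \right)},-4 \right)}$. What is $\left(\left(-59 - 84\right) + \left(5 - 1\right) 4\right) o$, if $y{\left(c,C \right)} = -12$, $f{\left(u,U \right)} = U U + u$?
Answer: $1524$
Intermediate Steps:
$f{\left(u,U \right)} = u + U^{2}$ ($f{\left(u,U \right)} = U^{2} + u = u + U^{2}$)
$o = -12$
$\left(\left(-59 - 84\right) + \left(5 - 1\right) 4\right) o = \left(\left(-59 - 84\right) + \left(5 - 1\right) 4\right) \left(-12\right) = \left(-143 + 4 \cdot 4\right) \left(-12\right) = \left(-143 + 16\right) \left(-12\right) = \left(-127\right) \left(-12\right) = 1524$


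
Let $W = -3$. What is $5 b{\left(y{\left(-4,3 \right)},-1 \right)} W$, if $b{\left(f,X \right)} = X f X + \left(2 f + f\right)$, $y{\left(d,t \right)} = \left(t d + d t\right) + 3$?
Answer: $1260$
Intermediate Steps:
$y{\left(d,t \right)} = 3 + 2 d t$ ($y{\left(d,t \right)} = \left(d t + d t\right) + 3 = 2 d t + 3 = 3 + 2 d t$)
$b{\left(f,X \right)} = 3 f + f X^{2}$ ($b{\left(f,X \right)} = f X^{2} + 3 f = 3 f + f X^{2}$)
$5 b{\left(y{\left(-4,3 \right)},-1 \right)} W = 5 \left(3 + 2 \left(-4\right) 3\right) \left(3 + \left(-1\right)^{2}\right) \left(-3\right) = 5 \left(3 - 24\right) \left(3 + 1\right) \left(-3\right) = 5 \left(\left(-21\right) 4\right) \left(-3\right) = 5 \left(-84\right) \left(-3\right) = \left(-420\right) \left(-3\right) = 1260$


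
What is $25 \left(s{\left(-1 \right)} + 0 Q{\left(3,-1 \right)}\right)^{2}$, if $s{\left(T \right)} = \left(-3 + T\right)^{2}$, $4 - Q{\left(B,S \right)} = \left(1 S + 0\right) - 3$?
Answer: $6400$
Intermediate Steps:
$Q{\left(B,S \right)} = 7 - S$ ($Q{\left(B,S \right)} = 4 - \left(\left(1 S + 0\right) - 3\right) = 4 - \left(\left(S + 0\right) - 3\right) = 4 - \left(S - 3\right) = 4 - \left(-3 + S\right) = 7 - S$)
$25 \left(s{\left(-1 \right)} + 0 Q{\left(3,-1 \right)}\right)^{2} = 25 \left(\left(-3 - 1\right)^{2} + 0 \left(7 - -1\right)\right)^{2} = 25 \left(\left(-4\right)^{2} + 0 \left(7 + 1\right)\right)^{2} = 25 \left(16 + 0 \cdot 8\right)^{2} = 25 \left(16 + 0\right)^{2} = 25 \cdot 16^{2} = 25 \cdot 256 = 6400$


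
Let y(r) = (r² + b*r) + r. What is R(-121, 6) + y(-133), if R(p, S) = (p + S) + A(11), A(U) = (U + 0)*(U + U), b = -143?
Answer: 36702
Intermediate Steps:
A(U) = 2*U² (A(U) = U*(2*U) = 2*U²)
y(r) = r² - 142*r (y(r) = (r² - 143*r) + r = r² - 142*r)
R(p, S) = 242 + S + p (R(p, S) = (p + S) + 2*11² = (S + p) + 2*121 = (S + p) + 242 = 242 + S + p)
R(-121, 6) + y(-133) = (242 + 6 - 121) - 133*(-142 - 133) = 127 - 133*(-275) = 127 + 36575 = 36702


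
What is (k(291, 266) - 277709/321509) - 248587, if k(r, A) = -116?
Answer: -79960530536/321509 ≈ -2.4870e+5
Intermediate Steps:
(k(291, 266) - 277709/321509) - 248587 = (-116 - 277709/321509) - 248587 = -37572753/321509 - 248587 = -79960530536/321509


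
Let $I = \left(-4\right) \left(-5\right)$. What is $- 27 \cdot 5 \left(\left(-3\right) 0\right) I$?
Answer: $0$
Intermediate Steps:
$I = 20$
$- 27 \cdot 5 \left(\left(-3\right) 0\right) I = - 27 \cdot 5 \left(\left(-3\right) 0\right) 20 = - 27 \cdot 5 \cdot 0 \cdot 20 = - 27 \cdot 0 \cdot 20 = \left(-27\right) 0 = 0$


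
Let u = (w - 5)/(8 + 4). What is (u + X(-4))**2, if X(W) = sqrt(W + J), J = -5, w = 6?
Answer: -1295/144 + I/2 ≈ -8.9931 + 0.5*I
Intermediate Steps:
u = 1/12 (u = (6 - 5)/(8 + 4) = 1/12 ≈ 0.083333)
X(W) = sqrt(-5 + W) (X(W) = sqrt(W - 5) = sqrt(-5 + W))
(u + X(-4))**2 = (1/12 + sqrt(-5 - 4))**2 = (1/12 + sqrt(-9))**2 = (1/12 + 3*I)**2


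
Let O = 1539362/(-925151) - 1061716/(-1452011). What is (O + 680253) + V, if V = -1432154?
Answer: -1010051993662572427/1343329428661 ≈ -7.5190e+5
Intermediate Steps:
O = -1252922937866/1343329428661 (O = 1539362*(-1/925151) - 1061716*(-1/1452011) = -1539362/925151 + 1061716/1452011 = -1252922937866/1343329428661 ≈ -0.93270)
(O + 680253) + V = (-1252922937866/1343329428661 + 680253) - 1432154 = 913802620911993367/1343329428661 - 1432154 = -1010051993662572427/1343329428661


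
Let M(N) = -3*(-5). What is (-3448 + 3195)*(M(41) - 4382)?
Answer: 1104851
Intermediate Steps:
M(N) = 15
(-3448 + 3195)*(M(41) - 4382) = (-3448 + 3195)*(15 - 4382) = -253*(-4367) = 1104851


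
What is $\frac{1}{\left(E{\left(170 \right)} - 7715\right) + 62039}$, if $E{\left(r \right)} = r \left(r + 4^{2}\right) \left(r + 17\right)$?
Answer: $\frac{1}{5967264} \approx 1.6758 \cdot 10^{-7}$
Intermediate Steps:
$E{\left(r \right)} = r \left(16 + r\right) \left(17 + r\right)$ ($E{\left(r \right)} = r \left(r + 16\right) \left(17 + r\right) = r \left(16 + r\right) \left(17 + r\right)$)
$\frac{1}{\left(E{\left(170 \right)} - 7715\right) + 62039} = \frac{1}{\left(170 \left(272 + 170^{2} + 33 \cdot 170\right) - 7715\right) + 62039} = \frac{1}{\left(170 \left(272 + 28900 + 5610\right) - 7715\right) + 62039} = \frac{1}{\left(170 \cdot 34782 - 7715\right) + 62039} = \frac{1}{\left(5912940 - 7715\right) + 62039} = \frac{1}{5905225 + 62039} = \frac{1}{5967264}$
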